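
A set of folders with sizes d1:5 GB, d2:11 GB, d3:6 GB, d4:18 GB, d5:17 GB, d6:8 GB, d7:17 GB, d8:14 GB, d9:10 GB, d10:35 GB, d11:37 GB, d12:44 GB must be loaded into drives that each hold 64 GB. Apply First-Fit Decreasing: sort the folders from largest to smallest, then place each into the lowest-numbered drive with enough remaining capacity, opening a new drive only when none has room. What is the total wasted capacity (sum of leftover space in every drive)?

34

Sorted descending: 44, 37, 35, 18, 17, 17, 14, 11, 10, 8, 6, 5.
Put 44 GB in drive 1; 20 GB remain.
Put 37 GB in drive 2; 27 GB remain.
Put 35 GB in drive 3; 29 GB remain.
Put 18 GB in drive 1; 2 GB remain.
Put 17 GB in drive 2; 10 GB remain.
Put 17 GB in drive 3; 12 GB remain.
Put 14 GB in drive 4; 50 GB remain.
Put 11 GB in drive 3; 1 GB remain.
Put 10 GB in drive 2; 0 GB remain.
Put 8 GB in drive 4; 42 GB remain.
Put 6 GB in drive 4; 36 GB remain.
Put 5 GB in drive 4; 31 GB remain.
4 drives × 64 GB = 256 GB; used 222 GB; unused 34 GB.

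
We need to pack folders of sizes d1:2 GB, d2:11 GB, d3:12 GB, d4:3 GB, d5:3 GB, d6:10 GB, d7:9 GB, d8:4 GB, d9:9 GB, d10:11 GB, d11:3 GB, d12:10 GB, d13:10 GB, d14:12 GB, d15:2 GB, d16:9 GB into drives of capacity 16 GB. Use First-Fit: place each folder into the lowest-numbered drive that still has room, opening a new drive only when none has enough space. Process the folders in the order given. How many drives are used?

10

d1 (2 GB) → drive 1 (remaining 14 GB)
d2 (11 GB) → drive 1 (remaining 3 GB)
d3 (12 GB) → drive 2 (remaining 4 GB)
d4 (3 GB) → drive 1 (remaining 0 GB)
d5 (3 GB) → drive 2 (remaining 1 GB)
d6 (10 GB) → drive 3 (remaining 6 GB)
d7 (9 GB) → drive 4 (remaining 7 GB)
d8 (4 GB) → drive 3 (remaining 2 GB)
d9 (9 GB) → drive 5 (remaining 7 GB)
d10 (11 GB) → drive 6 (remaining 5 GB)
d11 (3 GB) → drive 4 (remaining 4 GB)
d12 (10 GB) → drive 7 (remaining 6 GB)
d13 (10 GB) → drive 8 (remaining 6 GB)
d14 (12 GB) → drive 9 (remaining 4 GB)
d15 (2 GB) → drive 3 (remaining 0 GB)
d16 (9 GB) → drive 10 (remaining 7 GB)
Final drives: [2,11,3] [12,3] [10,4,2] [9,3] [9] [11] [10] [10] [12] [9].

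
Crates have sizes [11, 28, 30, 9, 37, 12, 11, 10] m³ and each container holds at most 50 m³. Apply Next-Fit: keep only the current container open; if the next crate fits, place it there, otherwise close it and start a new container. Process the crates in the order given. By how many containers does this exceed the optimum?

Next-Fit: [11,28] [30,9] [37,12] [11,10] → 4 containers.
Total size 148 m³; any packing needs at least ⌈148/50⌉ = 3 containers.
An optimal packing achieves that bound: [37,12] [30,11,9] [28,11,10] → 3 containers.
Excess: 4 − 3 = 1.

1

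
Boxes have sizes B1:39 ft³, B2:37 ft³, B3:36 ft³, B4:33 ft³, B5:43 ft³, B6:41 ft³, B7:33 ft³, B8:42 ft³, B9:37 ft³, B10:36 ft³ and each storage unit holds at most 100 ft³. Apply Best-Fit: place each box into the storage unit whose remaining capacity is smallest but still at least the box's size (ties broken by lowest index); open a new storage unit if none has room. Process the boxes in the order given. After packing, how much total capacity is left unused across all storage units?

123

Put B1 (39 ft³) in storage unit 1; 61 ft³ remain.
Put B2 (37 ft³) in storage unit 1; 24 ft³ remain.
Put B3 (36 ft³) in storage unit 2; 64 ft³ remain.
Put B4 (33 ft³) in storage unit 2; 31 ft³ remain.
Put B5 (43 ft³) in storage unit 3; 57 ft³ remain.
Put B6 (41 ft³) in storage unit 3; 16 ft³ remain.
Put B7 (33 ft³) in storage unit 4; 67 ft³ remain.
Put B8 (42 ft³) in storage unit 4; 25 ft³ remain.
Put B9 (37 ft³) in storage unit 5; 63 ft³ remain.
Put B10 (36 ft³) in storage unit 5; 27 ft³ remain.
5 storage units × 100 ft³ = 500 ft³; used 377 ft³; unused 123 ft³.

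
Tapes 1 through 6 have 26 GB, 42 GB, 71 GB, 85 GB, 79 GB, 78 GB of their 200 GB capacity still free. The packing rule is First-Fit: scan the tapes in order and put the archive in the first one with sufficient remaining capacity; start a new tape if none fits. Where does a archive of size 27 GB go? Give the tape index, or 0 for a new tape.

2

Tapes with room: tape 2 (42 GB), tape 3 (71 GB), tape 4 (85 GB), tape 5 (79 GB), tape 6 (78 GB).
The first with room is tape 2.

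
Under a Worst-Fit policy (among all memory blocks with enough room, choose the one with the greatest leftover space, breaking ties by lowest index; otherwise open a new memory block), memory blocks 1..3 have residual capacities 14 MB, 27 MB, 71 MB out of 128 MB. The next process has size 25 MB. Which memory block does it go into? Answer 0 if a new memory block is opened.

Memory blocks with room: memory block 2 (27 MB), memory block 3 (71 MB).
Most room is memory block 3 with 71 MB free.

3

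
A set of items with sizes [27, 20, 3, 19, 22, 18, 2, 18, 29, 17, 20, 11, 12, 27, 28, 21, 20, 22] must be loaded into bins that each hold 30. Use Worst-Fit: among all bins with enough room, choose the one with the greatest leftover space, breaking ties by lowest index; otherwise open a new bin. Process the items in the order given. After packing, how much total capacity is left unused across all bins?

Put 27 in bin 1; 3 remain.
Put 20 in bin 2; 10 remain.
Put 3 in bin 2; 7 remain.
Put 19 in bin 3; 11 remain.
Put 22 in bin 4; 8 remain.
Put 18 in bin 5; 12 remain.
Put 2 in bin 5; 10 remain.
Put 18 in bin 6; 12 remain.
Put 29 in bin 7; 1 remain.
Put 17 in bin 8; 13 remain.
Put 20 in bin 9; 10 remain.
Put 11 in bin 8; 2 remain.
Put 12 in bin 6; 0 remain.
Put 27 in bin 10; 3 remain.
Put 28 in bin 11; 2 remain.
Put 21 in bin 12; 9 remain.
Put 20 in bin 13; 10 remain.
Put 22 in bin 14; 8 remain.
14 bins × 30 = 420; used 336; unused 84.

84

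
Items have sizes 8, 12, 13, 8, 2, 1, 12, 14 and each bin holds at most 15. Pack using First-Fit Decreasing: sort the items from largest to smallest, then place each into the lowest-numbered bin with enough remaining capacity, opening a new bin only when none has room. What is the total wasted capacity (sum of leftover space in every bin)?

20

Sorted descending: 14, 13, 12, 12, 8, 8, 2, 1.
Put 14 in bin 1; 1 remain.
Put 13 in bin 2; 2 remain.
Put 12 in bin 3; 3 remain.
Put 12 in bin 4; 3 remain.
Put 8 in bin 5; 7 remain.
Put 8 in bin 6; 7 remain.
Put 2 in bin 2; 0 remain.
Put 1 in bin 1; 0 remain.
6 bins × 15 = 90; used 70; unused 20.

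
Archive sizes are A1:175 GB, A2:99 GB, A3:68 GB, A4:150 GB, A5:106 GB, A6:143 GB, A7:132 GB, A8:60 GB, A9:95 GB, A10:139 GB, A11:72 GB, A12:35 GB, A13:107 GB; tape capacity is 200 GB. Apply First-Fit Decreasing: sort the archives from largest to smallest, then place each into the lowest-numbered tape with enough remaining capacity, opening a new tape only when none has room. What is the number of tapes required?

Sorted descending: 175, 150, 143, 139, 132, 107, 106, 99, 95, 72, 68, 60, 35.
tape 1: place 175 GB, 25 GB left
tape 2: place 150 GB, 50 GB left
tape 3: place 143 GB, 57 GB left
tape 4: place 139 GB, 61 GB left
tape 5: place 132 GB, 68 GB left
tape 6: place 107 GB, 93 GB left
tape 7: place 106 GB, 94 GB left
tape 8: place 99 GB, 101 GB left
tape 8: place 95 GB, 6 GB left
tape 6: place 72 GB, 21 GB left
tape 5: place 68 GB, 0 GB left
tape 4: place 60 GB, 1 GB left
tape 2: place 35 GB, 15 GB left
Final tapes: [175] [150,35] [143] [139,60] [132,68] [107,72] [106] [99,95].

8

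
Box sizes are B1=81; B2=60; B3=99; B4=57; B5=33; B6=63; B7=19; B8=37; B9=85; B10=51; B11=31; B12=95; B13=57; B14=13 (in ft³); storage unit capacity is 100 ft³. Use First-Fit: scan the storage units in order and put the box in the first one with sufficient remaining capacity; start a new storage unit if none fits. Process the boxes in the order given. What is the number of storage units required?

9 storage units

Put B1 (81 ft³) in storage unit 1; 19 ft³ remain.
Put B2 (60 ft³) in storage unit 2; 40 ft³ remain.
Put B3 (99 ft³) in storage unit 3; 1 ft³ remain.
Put B4 (57 ft³) in storage unit 4; 43 ft³ remain.
Put B5 (33 ft³) in storage unit 2; 7 ft³ remain.
Put B6 (63 ft³) in storage unit 5; 37 ft³ remain.
Put B7 (19 ft³) in storage unit 1; 0 ft³ remain.
Put B8 (37 ft³) in storage unit 4; 6 ft³ remain.
Put B9 (85 ft³) in storage unit 6; 15 ft³ remain.
Put B10 (51 ft³) in storage unit 7; 49 ft³ remain.
Put B11 (31 ft³) in storage unit 5; 6 ft³ remain.
Put B12 (95 ft³) in storage unit 8; 5 ft³ remain.
Put B13 (57 ft³) in storage unit 9; 43 ft³ remain.
Put B14 (13 ft³) in storage unit 6; 2 ft³ remain.
Final storage units: [81,19] [60,33] [99] [57,37] [63,31] [85,13] [51] [95] [57].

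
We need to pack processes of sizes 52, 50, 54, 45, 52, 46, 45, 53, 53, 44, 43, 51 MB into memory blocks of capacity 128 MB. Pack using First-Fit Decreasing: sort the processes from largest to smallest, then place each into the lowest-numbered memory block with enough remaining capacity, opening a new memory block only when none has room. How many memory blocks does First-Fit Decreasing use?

6 memory blocks

Sorted descending: 54, 53, 53, 52, 52, 51, 50, 46, 45, 45, 44, 43.
memory block 1: place 54 MB, 74 MB left
memory block 1: place 53 MB, 21 MB left
memory block 2: place 53 MB, 75 MB left
memory block 2: place 52 MB, 23 MB left
memory block 3: place 52 MB, 76 MB left
memory block 3: place 51 MB, 25 MB left
memory block 4: place 50 MB, 78 MB left
memory block 4: place 46 MB, 32 MB left
memory block 5: place 45 MB, 83 MB left
memory block 5: place 45 MB, 38 MB left
memory block 6: place 44 MB, 84 MB left
memory block 6: place 43 MB, 41 MB left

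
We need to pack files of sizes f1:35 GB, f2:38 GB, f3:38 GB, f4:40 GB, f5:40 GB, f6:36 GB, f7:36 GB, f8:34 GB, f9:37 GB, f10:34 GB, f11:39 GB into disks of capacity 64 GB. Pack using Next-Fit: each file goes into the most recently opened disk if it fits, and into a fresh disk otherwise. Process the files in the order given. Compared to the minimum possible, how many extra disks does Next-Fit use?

0

Next-Fit: [35] [38] [38] [40] [40] [36] [36] [34] [37] [34] [39] → 11 disks.
11 files exceed 32 GB (half the capacity), and no two of those can share a disk, so at least 11 disks are needed.
So 11 is already optimal.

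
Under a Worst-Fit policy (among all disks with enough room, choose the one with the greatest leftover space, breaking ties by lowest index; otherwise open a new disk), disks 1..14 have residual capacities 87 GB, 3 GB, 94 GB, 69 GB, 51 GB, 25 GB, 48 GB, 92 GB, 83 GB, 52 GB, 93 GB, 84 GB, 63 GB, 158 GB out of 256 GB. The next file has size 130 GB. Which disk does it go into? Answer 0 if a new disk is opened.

14

Disks with room: disk 14 (158 GB).
Most room is disk 14 with 158 GB free.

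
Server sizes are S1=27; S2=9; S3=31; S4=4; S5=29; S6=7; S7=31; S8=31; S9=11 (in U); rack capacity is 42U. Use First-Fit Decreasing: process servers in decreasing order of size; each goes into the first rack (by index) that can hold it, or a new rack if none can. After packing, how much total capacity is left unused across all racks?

30

Sorted descending: 31, 31, 31, 29, 27, 11, 9, 7, 4.
Put 31U in rack 1; 11U remain.
Put 31U in rack 2; 11U remain.
Put 31U in rack 3; 11U remain.
Put 29U in rack 4; 13U remain.
Put 27U in rack 5; 15U remain.
Put 11U in rack 1; 0U remain.
Put 9U in rack 2; 2U remain.
Put 7U in rack 3; 4U remain.
Put 4U in rack 3; 0U remain.
5 racks × 42U = 210U; used 180U; unused 30U.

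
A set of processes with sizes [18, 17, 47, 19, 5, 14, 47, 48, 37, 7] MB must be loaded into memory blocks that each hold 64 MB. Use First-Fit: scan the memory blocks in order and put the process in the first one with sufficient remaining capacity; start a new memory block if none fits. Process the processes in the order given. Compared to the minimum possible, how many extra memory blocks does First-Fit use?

0

First-Fit: [18,17,19,5] [47,14] [47,7] [48] [37] → 5 memory blocks.
Total size 259 MB; any packing needs at least ⌈259/64⌉ = 5 memory blocks.
So 5 is already optimal.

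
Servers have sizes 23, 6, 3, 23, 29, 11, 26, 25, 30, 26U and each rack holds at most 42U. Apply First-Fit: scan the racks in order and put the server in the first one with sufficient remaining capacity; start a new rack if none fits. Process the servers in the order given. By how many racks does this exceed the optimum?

First-Fit: [23,6,3] [23,11] [29] [26] [25] [30] [26] → 7 racks.
7 servers exceed 21U (half the capacity), and no two of those can share a rack, so at least 7 racks are needed.
So 7 is already optimal.

0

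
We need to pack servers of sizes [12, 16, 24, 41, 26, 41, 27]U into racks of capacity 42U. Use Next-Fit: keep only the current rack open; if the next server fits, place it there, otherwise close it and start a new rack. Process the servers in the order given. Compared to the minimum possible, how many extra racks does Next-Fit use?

Next-Fit: [12,16] [24] [41] [26] [41] [27] → 6 racks.
Total size 187U; any packing needs at least ⌈187/42⌉ = 5 racks.
An optimal packing achieves that bound: [41] [41] [27,12] [26,16] [24] → 5 racks.
Excess: 6 − 5 = 1.

1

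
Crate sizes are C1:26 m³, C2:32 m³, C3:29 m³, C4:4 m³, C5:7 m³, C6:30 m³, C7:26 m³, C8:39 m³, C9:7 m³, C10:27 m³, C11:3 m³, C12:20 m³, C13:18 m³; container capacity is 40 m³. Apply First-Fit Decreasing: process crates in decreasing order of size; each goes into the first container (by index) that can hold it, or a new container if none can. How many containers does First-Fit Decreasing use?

8

Sorted descending: 39, 32, 30, 29, 27, 26, 26, 20, 18, 7, 7, 4, 3.
container 1: place 39 m³, 1 m³ left
container 2: place 32 m³, 8 m³ left
container 3: place 30 m³, 10 m³ left
container 4: place 29 m³, 11 m³ left
container 5: place 27 m³, 13 m³ left
container 6: place 26 m³, 14 m³ left
container 7: place 26 m³, 14 m³ left
container 8: place 20 m³, 20 m³ left
container 8: place 18 m³, 2 m³ left
container 2: place 7 m³, 1 m³ left
container 3: place 7 m³, 3 m³ left
container 4: place 4 m³, 7 m³ left
container 3: place 3 m³, 0 m³ left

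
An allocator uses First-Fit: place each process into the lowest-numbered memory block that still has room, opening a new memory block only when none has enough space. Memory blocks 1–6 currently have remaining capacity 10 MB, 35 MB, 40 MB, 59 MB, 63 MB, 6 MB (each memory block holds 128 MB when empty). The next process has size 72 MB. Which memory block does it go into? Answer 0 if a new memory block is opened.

No memory block has ≥ 72 MB free, so a new memory block is opened.

0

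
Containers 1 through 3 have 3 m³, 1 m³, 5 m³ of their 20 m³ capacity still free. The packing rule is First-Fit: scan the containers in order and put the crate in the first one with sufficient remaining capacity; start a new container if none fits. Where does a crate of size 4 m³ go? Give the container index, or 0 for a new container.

Containers with room: container 3 (5 m³).
The first with room is container 3.

3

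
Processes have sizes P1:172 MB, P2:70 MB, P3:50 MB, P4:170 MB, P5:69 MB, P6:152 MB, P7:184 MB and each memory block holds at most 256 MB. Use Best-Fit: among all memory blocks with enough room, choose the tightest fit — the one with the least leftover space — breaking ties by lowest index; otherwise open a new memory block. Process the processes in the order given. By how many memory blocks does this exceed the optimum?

Best-Fit: [172,70] [50,170] [69,152] [184] → 4 memory blocks.
Total size 867 MB; any packing needs at least ⌈867/256⌉ = 4 memory blocks.
So 4 is already optimal.

0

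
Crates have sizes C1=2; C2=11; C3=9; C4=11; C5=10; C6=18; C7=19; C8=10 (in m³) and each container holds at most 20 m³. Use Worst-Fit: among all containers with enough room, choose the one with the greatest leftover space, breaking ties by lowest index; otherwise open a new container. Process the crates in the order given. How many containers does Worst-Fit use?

C1 (2 m³) → container 1 (remaining 18 m³)
C2 (11 m³) → container 1 (remaining 7 m³)
C3 (9 m³) → container 2 (remaining 11 m³)
C4 (11 m³) → container 2 (remaining 0 m³)
C5 (10 m³) → container 3 (remaining 10 m³)
C6 (18 m³) → container 4 (remaining 2 m³)
C7 (19 m³) → container 5 (remaining 1 m³)
C8 (10 m³) → container 3 (remaining 0 m³)
Final containers: [2,11] [9,11] [10,10] [18] [19].

5 containers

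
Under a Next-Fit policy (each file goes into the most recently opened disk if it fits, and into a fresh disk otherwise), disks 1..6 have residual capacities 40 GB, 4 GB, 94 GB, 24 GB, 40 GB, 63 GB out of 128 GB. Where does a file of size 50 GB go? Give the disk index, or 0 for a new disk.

Next-Fit only looks at disk 6, which has 63 GB free.
50 GB fits there.

6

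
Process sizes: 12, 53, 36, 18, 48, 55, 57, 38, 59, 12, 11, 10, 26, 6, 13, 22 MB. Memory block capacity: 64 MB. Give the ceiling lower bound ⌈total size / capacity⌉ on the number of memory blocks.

8

Total size = 12 + 53 + 36 + 18 + 48 + 55 + 57 + 38 + 59 + 12 + 11 + 10 + 26 + 6 + 13 + 22 = 476 MB.
⌈476 / 64⌉ = 8.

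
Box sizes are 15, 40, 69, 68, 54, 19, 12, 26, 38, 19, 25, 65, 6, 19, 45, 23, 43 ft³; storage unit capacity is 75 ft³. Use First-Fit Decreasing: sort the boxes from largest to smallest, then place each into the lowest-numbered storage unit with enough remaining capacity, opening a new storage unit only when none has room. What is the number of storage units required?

Sorted descending: 69, 68, 65, 54, 45, 43, 40, 38, 26, 25, 23, 19, 19, 19, 15, 12, 6.
Put 69 ft³ in storage unit 1; 6 ft³ remain.
Put 68 ft³ in storage unit 2; 7 ft³ remain.
Put 65 ft³ in storage unit 3; 10 ft³ remain.
Put 54 ft³ in storage unit 4; 21 ft³ remain.
Put 45 ft³ in storage unit 5; 30 ft³ remain.
Put 43 ft³ in storage unit 6; 32 ft³ remain.
Put 40 ft³ in storage unit 7; 35 ft³ remain.
Put 38 ft³ in storage unit 8; 37 ft³ remain.
Put 26 ft³ in storage unit 5; 4 ft³ remain.
Put 25 ft³ in storage unit 6; 7 ft³ remain.
Put 23 ft³ in storage unit 7; 12 ft³ remain.
Put 19 ft³ in storage unit 4; 2 ft³ remain.
Put 19 ft³ in storage unit 8; 18 ft³ remain.
Put 19 ft³ in storage unit 9; 56 ft³ remain.
Put 15 ft³ in storage unit 8; 3 ft³ remain.
Put 12 ft³ in storage unit 7; 0 ft³ remain.
Put 6 ft³ in storage unit 1; 0 ft³ remain.
Final storage units: [69,6] [68] [65] [54,19] [45,26] [43,25] [40,23,12] [38,19,15] [19].

9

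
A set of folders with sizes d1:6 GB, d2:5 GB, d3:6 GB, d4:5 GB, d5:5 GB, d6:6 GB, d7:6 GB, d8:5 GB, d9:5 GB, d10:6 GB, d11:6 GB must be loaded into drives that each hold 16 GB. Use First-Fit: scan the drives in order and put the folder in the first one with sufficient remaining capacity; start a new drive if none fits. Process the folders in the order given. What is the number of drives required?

d1 (6 GB) → drive 1 (remaining 10 GB)
d2 (5 GB) → drive 1 (remaining 5 GB)
d3 (6 GB) → drive 2 (remaining 10 GB)
d4 (5 GB) → drive 1 (remaining 0 GB)
d5 (5 GB) → drive 2 (remaining 5 GB)
d6 (6 GB) → drive 3 (remaining 10 GB)
d7 (6 GB) → drive 3 (remaining 4 GB)
d8 (5 GB) → drive 2 (remaining 0 GB)
d9 (5 GB) → drive 4 (remaining 11 GB)
d10 (6 GB) → drive 4 (remaining 5 GB)
d11 (6 GB) → drive 5 (remaining 10 GB)
Final drives: [6,5,5] [6,5,5] [6,6] [5,6] [6].

5 drives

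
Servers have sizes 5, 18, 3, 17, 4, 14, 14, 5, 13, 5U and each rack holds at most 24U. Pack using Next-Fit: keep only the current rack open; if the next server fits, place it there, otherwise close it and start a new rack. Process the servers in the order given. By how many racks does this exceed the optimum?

0

Next-Fit: [5,18] [3,17,4] [14] [14,5] [13,5] → 5 racks.
Total size 98U; any packing needs at least ⌈98/24⌉ = 5 racks.
So 5 is already optimal.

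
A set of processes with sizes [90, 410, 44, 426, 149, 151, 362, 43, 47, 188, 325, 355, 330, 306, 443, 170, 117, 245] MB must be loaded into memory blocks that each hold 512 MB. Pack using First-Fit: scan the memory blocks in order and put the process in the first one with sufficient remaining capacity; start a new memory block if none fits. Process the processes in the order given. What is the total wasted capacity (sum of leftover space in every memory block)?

919

memory block 1: place 90 MB, 422 MB left
memory block 1: place 410 MB, 12 MB left
memory block 2: place 44 MB, 468 MB left
memory block 2: place 426 MB, 42 MB left
memory block 3: place 149 MB, 363 MB left
memory block 3: place 151 MB, 212 MB left
memory block 4: place 362 MB, 150 MB left
memory block 3: place 43 MB, 169 MB left
memory block 3: place 47 MB, 122 MB left
memory block 5: place 188 MB, 324 MB left
memory block 6: place 325 MB, 187 MB left
memory block 7: place 355 MB, 157 MB left
memory block 8: place 330 MB, 182 MB left
memory block 5: place 306 MB, 18 MB left
memory block 9: place 443 MB, 69 MB left
memory block 6: place 170 MB, 17 MB left
memory block 3: place 117 MB, 5 MB left
memory block 10: place 245 MB, 267 MB left
10 memory blocks × 512 MB = 5120 MB; used 4201 MB; unused 919 MB.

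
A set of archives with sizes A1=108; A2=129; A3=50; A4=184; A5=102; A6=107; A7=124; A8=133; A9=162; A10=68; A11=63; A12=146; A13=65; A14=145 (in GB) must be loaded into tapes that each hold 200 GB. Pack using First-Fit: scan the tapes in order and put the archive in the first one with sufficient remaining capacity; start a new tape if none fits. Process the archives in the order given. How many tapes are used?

10

A1 (108 GB) → tape 1 (remaining 92 GB)
A2 (129 GB) → tape 2 (remaining 71 GB)
A3 (50 GB) → tape 1 (remaining 42 GB)
A4 (184 GB) → tape 3 (remaining 16 GB)
A5 (102 GB) → tape 4 (remaining 98 GB)
A6 (107 GB) → tape 5 (remaining 93 GB)
A7 (124 GB) → tape 6 (remaining 76 GB)
A8 (133 GB) → tape 7 (remaining 67 GB)
A9 (162 GB) → tape 8 (remaining 38 GB)
A10 (68 GB) → tape 2 (remaining 3 GB)
A11 (63 GB) → tape 4 (remaining 35 GB)
A12 (146 GB) → tape 9 (remaining 54 GB)
A13 (65 GB) → tape 5 (remaining 28 GB)
A14 (145 GB) → tape 10 (remaining 55 GB)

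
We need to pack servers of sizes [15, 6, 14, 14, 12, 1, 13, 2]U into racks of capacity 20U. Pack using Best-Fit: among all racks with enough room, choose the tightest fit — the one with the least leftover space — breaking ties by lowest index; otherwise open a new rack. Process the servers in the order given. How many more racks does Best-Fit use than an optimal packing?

Best-Fit: [15,1,2] [6,14] [14] [12] [13] → 5 racks.
5 servers exceed 10U (half the capacity), and no two of those can share a rack, so at least 5 racks are needed.
So 5 is already optimal.

0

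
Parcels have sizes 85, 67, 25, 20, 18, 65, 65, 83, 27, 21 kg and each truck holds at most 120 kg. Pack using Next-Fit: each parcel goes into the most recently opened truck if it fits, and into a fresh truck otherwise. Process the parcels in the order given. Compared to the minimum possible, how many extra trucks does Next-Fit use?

Next-Fit: [85] [67,25,20] [18,65] [65] [83,27] [21] → 6 trucks.
5 parcels exceed 60 kg (half the capacity), and no two of those can share a truck, so at least 5 trucks are needed.
An optimal packing achieves that bound: [85,27] [83,25] [67,21,20] [65,18] [65] → 5 trucks.
Excess: 6 − 5 = 1.

1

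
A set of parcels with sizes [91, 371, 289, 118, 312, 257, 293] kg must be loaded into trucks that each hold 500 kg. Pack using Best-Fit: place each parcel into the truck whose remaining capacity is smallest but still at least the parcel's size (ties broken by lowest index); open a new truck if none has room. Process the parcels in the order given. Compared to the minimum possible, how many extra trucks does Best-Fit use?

Best-Fit: [91,371] [289,118] [312] [257] [293] → 5 trucks.
5 parcels exceed 250 kg (half the capacity), and no two of those can share a truck, so at least 5 trucks are needed.
So 5 is already optimal.

0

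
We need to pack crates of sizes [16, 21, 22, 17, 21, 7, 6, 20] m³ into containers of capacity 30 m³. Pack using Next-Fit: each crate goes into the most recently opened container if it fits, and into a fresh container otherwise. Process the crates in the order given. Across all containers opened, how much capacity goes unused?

50

16 m³ → container 1 (remaining 14 m³)
21 m³ → container 2 (remaining 9 m³)
22 m³ → container 3 (remaining 8 m³)
17 m³ → container 4 (remaining 13 m³)
21 m³ → container 5 (remaining 9 m³)
7 m³ → container 5 (remaining 2 m³)
6 m³ → container 6 (remaining 24 m³)
20 m³ → container 6 (remaining 4 m³)
6 containers × 30 m³ = 180 m³; used 130 m³; unused 50 m³.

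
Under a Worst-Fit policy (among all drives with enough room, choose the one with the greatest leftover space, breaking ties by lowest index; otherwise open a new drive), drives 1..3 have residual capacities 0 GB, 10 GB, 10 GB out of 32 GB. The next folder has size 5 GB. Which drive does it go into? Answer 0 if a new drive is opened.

Drives with room: drive 2 (10 GB), drive 3 (10 GB).
Most room is drive 2 with 10 GB free.

2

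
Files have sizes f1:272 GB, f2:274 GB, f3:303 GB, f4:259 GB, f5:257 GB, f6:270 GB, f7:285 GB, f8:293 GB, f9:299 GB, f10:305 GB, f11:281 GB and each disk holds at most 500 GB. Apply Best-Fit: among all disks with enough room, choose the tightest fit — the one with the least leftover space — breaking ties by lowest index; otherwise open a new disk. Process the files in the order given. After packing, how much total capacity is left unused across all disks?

2402

Put f1 (272 GB) in disk 1; 228 GB remain.
Put f2 (274 GB) in disk 2; 226 GB remain.
Put f3 (303 GB) in disk 3; 197 GB remain.
Put f4 (259 GB) in disk 4; 241 GB remain.
Put f5 (257 GB) in disk 5; 243 GB remain.
Put f6 (270 GB) in disk 6; 230 GB remain.
Put f7 (285 GB) in disk 7; 215 GB remain.
Put f8 (293 GB) in disk 8; 207 GB remain.
Put f9 (299 GB) in disk 9; 201 GB remain.
Put f10 (305 GB) in disk 10; 195 GB remain.
Put f11 (281 GB) in disk 11; 219 GB remain.
11 disks × 500 GB = 5500 GB; used 3098 GB; unused 2402 GB.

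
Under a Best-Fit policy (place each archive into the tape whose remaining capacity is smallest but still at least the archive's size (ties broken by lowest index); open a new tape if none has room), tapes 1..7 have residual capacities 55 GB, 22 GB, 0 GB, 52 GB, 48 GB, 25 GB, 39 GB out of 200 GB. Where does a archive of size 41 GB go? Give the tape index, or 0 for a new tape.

Tapes with room: tape 1 (55 GB), tape 4 (52 GB), tape 5 (48 GB).
Tightest fit is tape 5 with 48 GB free.

5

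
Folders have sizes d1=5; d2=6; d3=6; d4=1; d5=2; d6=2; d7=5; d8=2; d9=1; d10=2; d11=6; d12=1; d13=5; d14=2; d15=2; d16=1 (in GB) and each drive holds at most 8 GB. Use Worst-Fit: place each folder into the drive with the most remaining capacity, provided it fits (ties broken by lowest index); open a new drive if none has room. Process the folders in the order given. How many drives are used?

7 drives

drive 1: place d1 (5 GB), 3 GB left
drive 2: place d2 (6 GB), 2 GB left
drive 3: place d3 (6 GB), 2 GB left
drive 1: place d4 (1 GB), 2 GB left
drive 1: place d5 (2 GB), 0 GB left
drive 2: place d6 (2 GB), 0 GB left
drive 4: place d7 (5 GB), 3 GB left
drive 4: place d8 (2 GB), 1 GB left
drive 3: place d9 (1 GB), 1 GB left
drive 5: place d10 (2 GB), 6 GB left
drive 5: place d11 (6 GB), 0 GB left
drive 3: place d12 (1 GB), 0 GB left
drive 6: place d13 (5 GB), 3 GB left
drive 6: place d14 (2 GB), 1 GB left
drive 7: place d15 (2 GB), 6 GB left
drive 7: place d16 (1 GB), 5 GB left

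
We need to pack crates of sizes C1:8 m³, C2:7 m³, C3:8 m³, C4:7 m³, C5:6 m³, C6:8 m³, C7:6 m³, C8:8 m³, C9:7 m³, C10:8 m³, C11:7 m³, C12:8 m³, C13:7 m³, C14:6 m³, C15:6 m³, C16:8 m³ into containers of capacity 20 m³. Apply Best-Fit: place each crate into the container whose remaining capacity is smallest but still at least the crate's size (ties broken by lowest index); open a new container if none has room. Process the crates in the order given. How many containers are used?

C1 (8 m³) → container 1 (remaining 12 m³)
C2 (7 m³) → container 1 (remaining 5 m³)
C3 (8 m³) → container 2 (remaining 12 m³)
C4 (7 m³) → container 2 (remaining 5 m³)
C5 (6 m³) → container 3 (remaining 14 m³)
C6 (8 m³) → container 3 (remaining 6 m³)
C7 (6 m³) → container 3 (remaining 0 m³)
C8 (8 m³) → container 4 (remaining 12 m³)
C9 (7 m³) → container 4 (remaining 5 m³)
C10 (8 m³) → container 5 (remaining 12 m³)
C11 (7 m³) → container 5 (remaining 5 m³)
C12 (8 m³) → container 6 (remaining 12 m³)
C13 (7 m³) → container 6 (remaining 5 m³)
C14 (6 m³) → container 7 (remaining 14 m³)
C15 (6 m³) → container 7 (remaining 8 m³)
C16 (8 m³) → container 7 (remaining 0 m³)

7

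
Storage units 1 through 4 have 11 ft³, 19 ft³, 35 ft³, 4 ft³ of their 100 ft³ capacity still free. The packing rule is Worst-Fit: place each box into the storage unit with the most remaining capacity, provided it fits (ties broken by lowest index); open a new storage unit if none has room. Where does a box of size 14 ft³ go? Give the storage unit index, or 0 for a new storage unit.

3

Storage units with room: storage unit 2 (19 ft³), storage unit 3 (35 ft³).
Most room is storage unit 3 with 35 ft³ free.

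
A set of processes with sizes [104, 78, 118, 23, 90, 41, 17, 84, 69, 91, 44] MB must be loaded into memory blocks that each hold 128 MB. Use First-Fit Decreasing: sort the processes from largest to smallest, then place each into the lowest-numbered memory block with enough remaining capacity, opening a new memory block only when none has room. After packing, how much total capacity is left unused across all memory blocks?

Sorted descending: 118, 104, 91, 90, 84, 78, 69, 44, 41, 23, 17.
118 MB → memory block 1 (remaining 10 MB)
104 MB → memory block 2 (remaining 24 MB)
91 MB → memory block 3 (remaining 37 MB)
90 MB → memory block 4 (remaining 38 MB)
84 MB → memory block 5 (remaining 44 MB)
78 MB → memory block 6 (remaining 50 MB)
69 MB → memory block 7 (remaining 59 MB)
44 MB → memory block 5 (remaining 0 MB)
41 MB → memory block 6 (remaining 9 MB)
23 MB → memory block 2 (remaining 1 MB)
17 MB → memory block 3 (remaining 20 MB)
7 memory blocks × 128 MB = 896 MB; used 759 MB; unused 137 MB.

137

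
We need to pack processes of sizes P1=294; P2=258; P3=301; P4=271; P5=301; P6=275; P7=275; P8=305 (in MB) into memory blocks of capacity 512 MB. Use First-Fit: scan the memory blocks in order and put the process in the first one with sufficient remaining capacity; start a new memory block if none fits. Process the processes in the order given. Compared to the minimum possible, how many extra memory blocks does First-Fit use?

0

First-Fit: [294] [258] [301] [271] [301] [275] [275] [305] → 8 memory blocks.
8 processes exceed 256 MB (half the capacity), and no two of those can share a memory block, so at least 8 memory blocks are needed.
So 8 is already optimal.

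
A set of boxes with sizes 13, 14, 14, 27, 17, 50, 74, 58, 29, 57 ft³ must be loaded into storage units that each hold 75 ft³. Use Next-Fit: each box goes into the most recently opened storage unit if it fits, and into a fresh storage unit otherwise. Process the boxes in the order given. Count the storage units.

6

Put 13 ft³ in storage unit 1; 62 ft³ remain.
Put 14 ft³ in storage unit 1; 48 ft³ remain.
Put 14 ft³ in storage unit 1; 34 ft³ remain.
Put 27 ft³ in storage unit 1; 7 ft³ remain.
Put 17 ft³ in storage unit 2; 58 ft³ remain.
Put 50 ft³ in storage unit 2; 8 ft³ remain.
Put 74 ft³ in storage unit 3; 1 ft³ remain.
Put 58 ft³ in storage unit 4; 17 ft³ remain.
Put 29 ft³ in storage unit 5; 46 ft³ remain.
Put 57 ft³ in storage unit 6; 18 ft³ remain.
Final storage units: [13,14,14,27] [17,50] [74] [58] [29] [57].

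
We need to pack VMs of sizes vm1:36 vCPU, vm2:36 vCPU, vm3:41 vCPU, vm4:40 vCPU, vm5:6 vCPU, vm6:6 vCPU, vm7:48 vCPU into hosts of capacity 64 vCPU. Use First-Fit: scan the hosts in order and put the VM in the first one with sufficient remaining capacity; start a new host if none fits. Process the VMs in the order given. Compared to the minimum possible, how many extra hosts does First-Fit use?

First-Fit: [36,6,6] [36] [41] [40] [48] → 5 hosts.
5 VMs exceed 32 vCPU (half the capacity), and no two of those can share a host, so at least 5 hosts are needed.
So 5 is already optimal.

0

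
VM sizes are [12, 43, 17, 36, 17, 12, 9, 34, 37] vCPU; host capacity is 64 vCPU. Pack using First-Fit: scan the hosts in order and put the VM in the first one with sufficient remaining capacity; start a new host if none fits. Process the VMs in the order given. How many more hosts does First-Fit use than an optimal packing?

0

First-Fit: [12,43,9] [17,36] [17,12,34] [37] → 4 hosts.
Total size 217 vCPU; any packing needs at least ⌈217/64⌉ = 4 hosts.
So 4 is already optimal.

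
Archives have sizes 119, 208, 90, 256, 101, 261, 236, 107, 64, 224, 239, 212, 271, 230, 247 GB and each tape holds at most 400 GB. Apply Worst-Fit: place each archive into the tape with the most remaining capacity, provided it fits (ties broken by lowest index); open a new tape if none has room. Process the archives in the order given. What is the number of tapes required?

10

tape 1: place 119 GB, 281 GB left
tape 1: place 208 GB, 73 GB left
tape 2: place 90 GB, 310 GB left
tape 2: place 256 GB, 54 GB left
tape 3: place 101 GB, 299 GB left
tape 3: place 261 GB, 38 GB left
tape 4: place 236 GB, 164 GB left
tape 4: place 107 GB, 57 GB left
tape 1: place 64 GB, 9 GB left
tape 5: place 224 GB, 176 GB left
tape 6: place 239 GB, 161 GB left
tape 7: place 212 GB, 188 GB left
tape 8: place 271 GB, 129 GB left
tape 9: place 230 GB, 170 GB left
tape 10: place 247 GB, 153 GB left
Final tapes: [119,208,64] [90,256] [101,261] [236,107] [224] [239] [212] [271] [230] [247].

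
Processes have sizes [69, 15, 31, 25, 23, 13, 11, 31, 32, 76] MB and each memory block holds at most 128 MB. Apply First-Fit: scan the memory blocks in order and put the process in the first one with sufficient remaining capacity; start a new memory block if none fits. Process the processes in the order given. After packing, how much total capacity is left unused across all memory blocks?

58

69 MB → memory block 1 (remaining 59 MB)
15 MB → memory block 1 (remaining 44 MB)
31 MB → memory block 1 (remaining 13 MB)
25 MB → memory block 2 (remaining 103 MB)
23 MB → memory block 2 (remaining 80 MB)
13 MB → memory block 1 (remaining 0 MB)
11 MB → memory block 2 (remaining 69 MB)
31 MB → memory block 2 (remaining 38 MB)
32 MB → memory block 2 (remaining 6 MB)
76 MB → memory block 3 (remaining 52 MB)
3 memory blocks × 128 MB = 384 MB; used 326 MB; unused 58 MB.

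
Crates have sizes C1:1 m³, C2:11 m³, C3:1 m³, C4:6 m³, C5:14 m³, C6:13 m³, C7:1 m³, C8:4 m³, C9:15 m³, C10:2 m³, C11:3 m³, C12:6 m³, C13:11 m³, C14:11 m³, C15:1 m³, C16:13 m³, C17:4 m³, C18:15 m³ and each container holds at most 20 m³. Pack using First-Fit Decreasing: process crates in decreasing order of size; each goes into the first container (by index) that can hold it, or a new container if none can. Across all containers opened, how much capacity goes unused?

Sorted descending: 15, 15, 14, 13, 13, 11, 11, 11, 6, 6, 4, 4, 3, 2, 1, 1, 1, 1.
15 m³ → container 1 (remaining 5 m³)
15 m³ → container 2 (remaining 5 m³)
14 m³ → container 3 (remaining 6 m³)
13 m³ → container 4 (remaining 7 m³)
13 m³ → container 5 (remaining 7 m³)
11 m³ → container 6 (remaining 9 m³)
11 m³ → container 7 (remaining 9 m³)
11 m³ → container 8 (remaining 9 m³)
6 m³ → container 3 (remaining 0 m³)
6 m³ → container 4 (remaining 1 m³)
4 m³ → container 1 (remaining 1 m³)
4 m³ → container 2 (remaining 1 m³)
3 m³ → container 5 (remaining 4 m³)
2 m³ → container 5 (remaining 2 m³)
1 m³ → container 1 (remaining 0 m³)
1 m³ → container 2 (remaining 0 m³)
1 m³ → container 4 (remaining 0 m³)
1 m³ → container 5 (remaining 1 m³)
8 containers × 20 m³ = 160 m³; used 132 m³; unused 28 m³.

28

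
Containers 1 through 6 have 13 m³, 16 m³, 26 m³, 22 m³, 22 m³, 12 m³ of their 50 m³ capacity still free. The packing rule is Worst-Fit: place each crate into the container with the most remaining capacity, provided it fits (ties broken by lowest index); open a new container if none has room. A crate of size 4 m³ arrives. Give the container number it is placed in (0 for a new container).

3

Containers with room: container 1 (13 m³), container 2 (16 m³), container 3 (26 m³), container 4 (22 m³), container 5 (22 m³), container 6 (12 m³).
Most room is container 3 with 26 m³ free.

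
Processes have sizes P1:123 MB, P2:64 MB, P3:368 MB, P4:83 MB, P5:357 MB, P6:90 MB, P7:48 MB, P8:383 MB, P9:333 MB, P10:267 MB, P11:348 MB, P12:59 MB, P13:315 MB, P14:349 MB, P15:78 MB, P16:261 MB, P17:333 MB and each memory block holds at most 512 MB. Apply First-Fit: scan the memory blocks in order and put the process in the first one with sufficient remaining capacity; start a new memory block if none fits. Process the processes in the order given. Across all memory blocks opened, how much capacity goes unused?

Put P1 (123 MB) in memory block 1; 389 MB remain.
Put P2 (64 MB) in memory block 1; 325 MB remain.
Put P3 (368 MB) in memory block 2; 144 MB remain.
Put P4 (83 MB) in memory block 1; 242 MB remain.
Put P5 (357 MB) in memory block 3; 155 MB remain.
Put P6 (90 MB) in memory block 1; 152 MB remain.
Put P7 (48 MB) in memory block 1; 104 MB remain.
Put P8 (383 MB) in memory block 4; 129 MB remain.
Put P9 (333 MB) in memory block 5; 179 MB remain.
Put P10 (267 MB) in memory block 6; 245 MB remain.
Put P11 (348 MB) in memory block 7; 164 MB remain.
Put P12 (59 MB) in memory block 1; 45 MB remain.
Put P13 (315 MB) in memory block 8; 197 MB remain.
Put P14 (349 MB) in memory block 9; 163 MB remain.
Put P15 (78 MB) in memory block 2; 66 MB remain.
Put P16 (261 MB) in memory block 10; 251 MB remain.
Put P17 (333 MB) in memory block 11; 179 MB remain.
11 memory blocks × 512 MB = 5632 MB; used 3859 MB; unused 1773 MB.

1773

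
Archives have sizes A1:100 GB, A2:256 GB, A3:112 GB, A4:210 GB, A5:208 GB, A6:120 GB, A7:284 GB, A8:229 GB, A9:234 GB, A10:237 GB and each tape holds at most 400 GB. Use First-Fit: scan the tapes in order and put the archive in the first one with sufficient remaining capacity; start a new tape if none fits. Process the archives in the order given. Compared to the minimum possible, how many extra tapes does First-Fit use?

0

First-Fit: [100,256] [112,210] [208,120] [284] [229] [234] [237] → 7 tapes.
7 archives exceed 200 GB (half the capacity), and no two of those can share a tape, so at least 7 tapes are needed.
So 7 is already optimal.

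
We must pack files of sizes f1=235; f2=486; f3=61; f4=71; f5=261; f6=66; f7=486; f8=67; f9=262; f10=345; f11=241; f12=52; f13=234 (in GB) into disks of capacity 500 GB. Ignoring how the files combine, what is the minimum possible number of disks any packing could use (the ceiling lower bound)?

Total size = 235 + 486 + 61 + 71 + 261 + 66 + 486 + 67 + 262 + 345 + 241 + 52 + 234 = 2867 GB.
⌈2867 / 500⌉ = 6.

6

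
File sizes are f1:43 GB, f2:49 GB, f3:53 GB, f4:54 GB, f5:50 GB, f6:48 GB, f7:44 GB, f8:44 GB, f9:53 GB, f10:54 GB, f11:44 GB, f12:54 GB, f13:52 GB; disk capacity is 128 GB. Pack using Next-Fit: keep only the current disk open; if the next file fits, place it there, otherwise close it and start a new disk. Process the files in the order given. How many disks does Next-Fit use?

7

disk 1: place f1 (43 GB), 85 GB left
disk 1: place f2 (49 GB), 36 GB left
disk 2: place f3 (53 GB), 75 GB left
disk 2: place f4 (54 GB), 21 GB left
disk 3: place f5 (50 GB), 78 GB left
disk 3: place f6 (48 GB), 30 GB left
disk 4: place f7 (44 GB), 84 GB left
disk 4: place f8 (44 GB), 40 GB left
disk 5: place f9 (53 GB), 75 GB left
disk 5: place f10 (54 GB), 21 GB left
disk 6: place f11 (44 GB), 84 GB left
disk 6: place f12 (54 GB), 30 GB left
disk 7: place f13 (52 GB), 76 GB left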